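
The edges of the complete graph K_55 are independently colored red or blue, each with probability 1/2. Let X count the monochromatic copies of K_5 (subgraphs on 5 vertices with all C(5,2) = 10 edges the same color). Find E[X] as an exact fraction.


Let X = Σ_S X_S over the C(55, 5) = 3478761 subsets S of size 5, where X_S = 1 if the K_5 on S is monochromatic.
For a fixed S, the K_5 on S has C(5, 2) = 10 edges. P[all 10 edges red] = (1/2)^10, and likewise for blue, so P[monochromatic] = 2·(1/2)^10 = 2^{1 − 10} = 1/512.
Summing: E[X] = C(55, 5) · 2^{1 − 10} = 3478761 · 1/512 = 3478761/512.
Numerically: E[X] ≈ 6794.455.

E[X] = C(55,5)·2^(1−C(5,2)) = 3478761/512 ≈ 6794.455.


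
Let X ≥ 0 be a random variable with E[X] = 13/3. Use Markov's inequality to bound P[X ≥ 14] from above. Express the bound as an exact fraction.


μ = E[X] = 13/3, a = 14.
Markov: P[X ≥ 14] ≤ μ/a = (13/3)/14 = 13/42.
Numerically: ≈ 0.30952.
(Since a = 14 > μ = 4.33333, the bound 13/42 is < 1 and informative.)

P[X ≥ 14] ≤ 13/42 ≈ 0.30952.


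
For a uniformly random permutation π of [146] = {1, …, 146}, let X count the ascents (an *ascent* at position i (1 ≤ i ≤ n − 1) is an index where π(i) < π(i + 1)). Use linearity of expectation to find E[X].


Write X = Σ X_I over i = 1, …, 145, with X_I the indicator of one ascent.
There are 145 indicators.
For each fixed i, the pair (π(i), π(i+1)) is a uniformly random ordered pair of distinct values from {1, …, 146}; by symmetry P[π(i) < π(i+1)] = 1/2.
By linearity: E[X] = 145 · (1/2) = (146 − 1) · (1/2) = 145/2 ≈ 72.500.

E[X] = 145/2 = 72.500.


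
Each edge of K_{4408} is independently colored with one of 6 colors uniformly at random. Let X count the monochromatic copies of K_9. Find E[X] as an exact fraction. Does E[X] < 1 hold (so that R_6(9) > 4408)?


E[X] = C(4408, 9) · 6^{1 − 36} = 1717362945146264156457459600 · 6^{−35} = 1717362945146264156457459600/1719070799748422591028658176.
As a reduced fraction: E[X] = 35778394690547169926197075/35813974994758803979763712 ≈ 0.999007.
Is E[X] < 1? YES.
Since E[X] < 1, there exists a 6-coloring of K_{4408} with no monochromatic K_9; hence R_6(9) > 4408.

E[X] = 35778394690547169926197075/35813974994758803979763712 ≈ 0.999007; E[X] < 1, so R_6(9) > 4408.


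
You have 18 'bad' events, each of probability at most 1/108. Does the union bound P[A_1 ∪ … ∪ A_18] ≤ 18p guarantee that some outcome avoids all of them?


Union bound: P[∪_{i=1}^{18} A_i] ≤ Σ_i P[A_i] ≤ 18·p = 18·(1/108) = 1/6.
Numerically: 1/6 ≈ 0.166667.
Is 1/6 < 1? YES.
Since P[∪ A_i] ≤ 1/6 < 1, the complement has P[∩ A_i^c] ≥ 1 − 1/6 = 5/6 > 0, so some outcome avoids every A_i.

18·p = 1/6 ≈ 0.166667; existence CERTIFIED by the union bound.


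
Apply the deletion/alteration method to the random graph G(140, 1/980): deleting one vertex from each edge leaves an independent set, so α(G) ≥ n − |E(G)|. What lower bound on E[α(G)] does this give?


E[|E(G)|] = C(140, 2)·p = 9730 · (1/980) = 139/14.
E[α(G)] ≥ n − E[|E(G)|] = 140 − 139/14 = 1821/14.
Numerically: ≈ 130.071429.
(This is only a lower bound; the true E[α(G)] may be larger.)

E[α(G)] ≥ 1821/14 ≈ 130.071429.


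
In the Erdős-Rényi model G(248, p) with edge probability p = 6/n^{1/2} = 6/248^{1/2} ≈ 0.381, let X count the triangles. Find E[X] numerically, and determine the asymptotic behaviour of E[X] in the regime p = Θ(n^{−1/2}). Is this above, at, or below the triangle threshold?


Number of potential triangles: C(248, 3) = 2511496.
Each occurs with probability p³ ≈ (0.381)³ ≈ 5.530651e-02.
By linearity: E[X] = C(248, 3)·p³ ≈ 2511496 · 5.530651e-02 ≈ 138902.0709.
Since α = 1/2 < 1, p = c/n^{1/2} ≫ 1/n is above the triangle threshold p ~ 1/n. Asymptotically E[X] ~ (c³/6)·n^{3(1−α)} = (6³/6)·n^{1.5} → ∞; triangles are abundant w.h.p.

E[X] ≈ 138902.0709; in regime p = Θ(1/n^{1/2}) E[X] diverges (above the triangle threshold p ~ 1/n).


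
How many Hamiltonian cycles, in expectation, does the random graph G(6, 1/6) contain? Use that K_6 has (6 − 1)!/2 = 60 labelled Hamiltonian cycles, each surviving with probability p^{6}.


K_6 has (6 − 1)!/2 = 60 labelled Hamiltonian cycles.
For each such Hamiltonian cycle H, let X_H = 1 if all 6 edges of H are present in G. Then P[X_H = 1] = p^{6} = (1/6)^{6} = 1/46656.
Summing the indicators: E[X] = Σ_H E[X_H] = 60 · p^{6} = 60 · 1/46656 = 5/3888.
Numerically: E[X] ≈ 0.00129.

E[X] = 60 · (1/6)^{6} = 5/3888 ≈ 0.00129.


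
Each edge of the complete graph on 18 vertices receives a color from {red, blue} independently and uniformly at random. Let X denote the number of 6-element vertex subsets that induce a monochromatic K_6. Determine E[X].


Let X = Σ_S X_S over the C(18, 6) = 18564 subsets S of size 6, where X_S = 1 if the K_6 on S is monochromatic.
For a fixed S, the K_6 on S has C(6, 2) = 15 edges. P[all 15 edges red] = (1/2)^15, and likewise for blue, so P[monochromatic] = 2·(1/2)^15 = 2^{1 − 15} = 1/16384.
Summing: E[X] = C(18, 6) · 2^{1 − 15} = 18564 · 1/16384 = 4641/4096.
Numerically: E[X] ≈ 1.133057.

E[X] = C(18,6)·2^(1−C(6,2)) = 4641/4096 ≈ 1.133057.


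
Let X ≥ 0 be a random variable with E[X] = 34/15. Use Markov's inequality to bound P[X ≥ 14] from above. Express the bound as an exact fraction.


μ = E[X] = 34/15, a = 14.
Markov: P[X ≥ 14] ≤ μ/a = (34/15)/14 = 17/105.
Numerically: ≈ 0.1619.
(Since a = 14 > μ = 2.2667, the bound 17/105 is < 1 and informative.)

P[X ≥ 14] ≤ 17/105 ≈ 0.1619.


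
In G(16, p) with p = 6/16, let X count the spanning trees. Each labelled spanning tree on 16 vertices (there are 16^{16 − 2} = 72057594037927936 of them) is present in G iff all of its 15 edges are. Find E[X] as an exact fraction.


K_16 has 16^{16 − 2} = 72057594037927936 labelled spanning trees.
For each such spanning tree H, let X_H = 1 if all 15 edges of H are present in G. Then P[X_H = 1] = p^{15} = (3/8)^{15} = 14348907/35184372088832.
Summing the indicators: E[X] = Σ_H E[X_H] = 72057594037927936 · p^{15} = 72057594037927936 · 14348907/35184372088832 = 29386561536.
Numerically: E[X] ≈ 2.94e+10.

E[X] = 72057594037927936 · (3/8)^{15} = 29386561536 ≈ 2.94e+10.


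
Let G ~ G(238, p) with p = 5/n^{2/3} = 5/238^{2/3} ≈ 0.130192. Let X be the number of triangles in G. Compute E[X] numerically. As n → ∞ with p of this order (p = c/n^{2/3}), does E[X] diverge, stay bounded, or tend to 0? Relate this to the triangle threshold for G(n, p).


Number of potential triangles: C(238, 3) = 2218636.
Each occurs with probability p³ ≈ (0.130192)³ ≈ 2.20676506e-03.
By linearity: E[X] = C(238, 3)·p³ ≈ 2218636 · 2.20676506e-03 ≈ 4896.008403.
Since α = 2/3 < 1, p = c/n^{2/3} ≫ 1/n is above the triangle threshold p ~ 1/n. Asymptotically E[X] ~ (c³/6)·n^{3(1−α)} = (5³/6)·n^{1} → ∞; triangles are abundant w.h.p.

E[X] ≈ 4896.008403; in regime p = Θ(1/n^{2/3}) E[X] diverges (above the triangle threshold p ~ 1/n).


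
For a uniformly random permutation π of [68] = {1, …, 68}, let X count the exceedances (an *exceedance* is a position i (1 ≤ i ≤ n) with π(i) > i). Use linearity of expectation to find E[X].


Write X = Σ_{i=1}^{68} X_i, where X_i = 1_{π(i) > i}.
For each fixed i, π(i) is uniform over {1, …, 68} (marginal of a uniform permutation), so P[π(i) > i] = (n − i)/n. Summing: Σ_{i=1}^{68} (n − i)/n = (0 + 1 + … + 67)/68 = 68(68 − 1)/(2·68) = (68 − 1)/2.
Hence E[X] = Σ_{i=1}^{68} (68 − i)/68 = 67/2 ≈ 33.50000.

E[X] = 67/2 = 33.50000.


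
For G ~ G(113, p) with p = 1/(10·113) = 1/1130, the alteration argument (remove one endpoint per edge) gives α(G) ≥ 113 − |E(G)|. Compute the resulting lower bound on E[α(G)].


E[|E(G)|] = C(113, 2)·p = 6328 · (1/1130) = 28/5.
E[α(G)] ≥ n − E[|E(G)|] = 113 − 28/5 = 537/5.
Numerically: ≈ 107.400000.
(This is only a lower bound; the true E[α(G)] may be larger.)

E[α(G)] ≥ 537/5 ≈ 107.400000.


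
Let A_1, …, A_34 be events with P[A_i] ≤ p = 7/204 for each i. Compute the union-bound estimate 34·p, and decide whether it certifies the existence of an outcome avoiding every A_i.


Union bound: P[∪_{i=1}^{34} A_i] ≤ Σ_i P[A_i] ≤ 34·p = 34·(7/204) = 7/6.
Numerically: 7/6 ≈ 1.166667.
Is 7/6 < 1? NO.
Since the bound 7/6 is ≥ 1, the union bound is uninformative here; it does NOT by itself certify existence.

34·p = 7/6 ≈ 1.166667; existence NOT certified by the union bound.


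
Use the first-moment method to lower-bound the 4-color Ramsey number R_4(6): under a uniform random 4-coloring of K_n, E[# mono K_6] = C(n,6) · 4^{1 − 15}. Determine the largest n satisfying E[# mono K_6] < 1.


We need C(n, 6) · 4^{1 − 15} < 1, i.e. C(n, 6) < 4^{15 − 1} = 268435456.
Check values of n near the boundary:
  n = 75: C(75, 6) = 201359550; 201359550 < 268435456? YES
  n = 76: C(76, 6) = 218618940; 218618940 < 268435456? YES
  n = 77: C(77, 6) = 237093780; 237093780 < 268435456? YES
  n = 78: C(78, 6) = 256851595; 256851595 < 268435456? YES
  n = 79: C(79, 6) = 277962685; 277962685 < 268435456? NO
The largest n with C(n, 6) < 268435456 is n = 78 (where E[X] = 256851595/268435456 ≈ 0.956847). Hence R_4(6) > 78, i.e. R_4(6) ≥ 79.

Largest n = 78; hence R_4(6) > 78.


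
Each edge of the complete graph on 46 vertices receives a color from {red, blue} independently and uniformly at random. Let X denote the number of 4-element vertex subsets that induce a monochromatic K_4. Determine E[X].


Let X = Σ_S X_S over the C(46, 4) = 163185 subsets S of size 4, where X_S = 1 if the K_4 on S is monochromatic.
For a fixed S, the K_4 on S has C(4, 2) = 6 edges. P[all 6 edges red] = (1/2)^6, and likewise for blue, so P[monochromatic] = 2·(1/2)^6 = 2^{1 − 6} = 1/32.
By linearity of expectation: E[X] = C(46, 4) · 2^{1 − 6} = 163185 · 1/32 = 163185/32.
Numerically: E[X] ≈ 5099.531250.

E[X] = C(46,4)·2^(1−C(4,2)) = 163185/32 ≈ 5099.531250.


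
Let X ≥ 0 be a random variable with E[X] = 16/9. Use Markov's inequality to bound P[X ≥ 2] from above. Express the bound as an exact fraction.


μ = E[X] = 16/9, a = 2.
Markov: P[X ≥ 2] ≤ μ/a = (16/9)/2 = 8/9.
Numerically: ≈ 0.889.
(Since a = 2 > μ = 1.778, the bound 8/9 is < 1 and informative.)

P[X ≥ 2] ≤ 8/9 ≈ 0.889.


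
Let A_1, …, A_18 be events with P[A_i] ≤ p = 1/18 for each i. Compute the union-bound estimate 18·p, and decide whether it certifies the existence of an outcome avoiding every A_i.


Union bound: P[∪_{i=1}^{18} A_i] ≤ Σ_i P[A_i] ≤ 18·p = 18·(1/18) = 1.
Numerically: 1 ≈ 1.000.
Is 1 < 1? NO.
Since the bound 1 is ≥ 1, the union bound is uninformative here; it does NOT by itself certify existence.

18·p = 1 ≈ 1.000; existence NOT certified by the union bound.


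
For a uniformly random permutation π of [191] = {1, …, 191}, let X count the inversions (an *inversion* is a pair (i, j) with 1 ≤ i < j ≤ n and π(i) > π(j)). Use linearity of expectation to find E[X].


Write X = Σ X_I over the C(191, 2) = 18145 pairs i < j, with X_I the indicator of one inversion.
There are 18145 indicators.
For each fixed pair i < j, the values π(i) and π(j) are two distinct elements of {1, …, 191} in uniformly random order; by symmetry P[π(i) > π(j)] = 1/2.
By linearity: E[X] = 18145 · (1/2) = C(191, 2) · (1/2) = 18145/2 = 18145/2 ≈ 9072.5000.

E[X] = 18145/2 = 9072.5000.


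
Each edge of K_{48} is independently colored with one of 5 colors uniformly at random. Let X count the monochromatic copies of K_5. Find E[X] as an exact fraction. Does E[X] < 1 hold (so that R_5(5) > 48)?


E[X] = C(48, 5) · 5^{1 − 10} = 1712304 · 5^{−9} = 1712304/1953125.
As a reduced fraction: E[X] = 1712304/1953125 ≈ 0.87670.
Is E[X] < 1? YES.
Since E[X] < 1, there exists a 5-coloring of K_{48} with no monochromatic K_5; hence R_5(5) > 48.

E[X] = 1712304/1953125 ≈ 0.87670; E[X] < 1, so R_5(5) > 48.


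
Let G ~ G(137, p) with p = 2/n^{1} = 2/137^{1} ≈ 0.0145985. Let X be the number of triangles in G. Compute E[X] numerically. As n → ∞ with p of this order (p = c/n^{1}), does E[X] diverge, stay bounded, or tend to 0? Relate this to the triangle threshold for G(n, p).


Number of potential triangles: C(137, 3) = 419220.
Each occurs with probability p³ ≈ (0.0145985)³ ≈ 3.11120255e-06.
By linearity: E[X] = C(137, 3)·p³ ≈ 419220 · 3.11120255e-06 ≈ 1.304278.
Here α = 1, so p = 2/n is exactly at the triangle threshold p ~ 1/n. Asymptotically E[X] → c³/6 = 2³/6 = 4/3 ≈ 1.333333, a bounded constant. In this regime the triangle count is asymptotically Poisson(c³/6).

E[X] ≈ 1.304278; in regime p = Θ(1/n^{1}) E[X] stays bounded (at the triangle threshold p ~ 1/n).


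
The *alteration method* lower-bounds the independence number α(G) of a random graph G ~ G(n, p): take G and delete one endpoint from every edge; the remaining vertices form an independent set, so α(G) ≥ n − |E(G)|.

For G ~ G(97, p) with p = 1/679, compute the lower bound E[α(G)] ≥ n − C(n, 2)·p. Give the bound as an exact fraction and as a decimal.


E[|E(G)|] = C(97, 2)·p = 4656 · (1/679) = 48/7.
E[α(G)] ≥ n − E[|E(G)|] = 97 − 48/7 = 631/7.
Numerically: ≈ 90.14286.
(This is only a lower bound; the true E[α(G)] may be larger.)

E[α(G)] ≥ 631/7 ≈ 90.14286.


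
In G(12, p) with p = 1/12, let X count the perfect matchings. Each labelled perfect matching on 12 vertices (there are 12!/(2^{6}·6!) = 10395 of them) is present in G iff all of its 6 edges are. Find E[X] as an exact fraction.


K_12 has 12!/(2^{6}·6!) = 10395 labelled perfect matchings.
For each such perfect matching H, let X_H = 1 if all 6 edges of H are present in G. Then P[X_H = 1] = p^{6} = (1/12)^{6} = 1/2985984.
By linearity of expectation: E[X] = Σ_H E[X_H] = 10395 · p^{6} = 10395 · 1/2985984 = 385/110592.
Numerically: E[X] ≈ 0.00348.

E[X] = 10395 · (1/12)^{6} = 385/110592 ≈ 0.00348.


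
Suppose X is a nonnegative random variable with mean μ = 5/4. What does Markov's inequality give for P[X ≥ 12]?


μ = E[X] = 5/4, a = 12.
Markov: P[X ≥ 12] ≤ μ/a = (5/4)/12 = 5/48.
Numerically: ≈ 0.10417.
(Since a = 12 > μ = 1.25000, the bound 5/48 is < 1 and informative.)

P[X ≥ 12] ≤ 5/48 ≈ 0.10417.


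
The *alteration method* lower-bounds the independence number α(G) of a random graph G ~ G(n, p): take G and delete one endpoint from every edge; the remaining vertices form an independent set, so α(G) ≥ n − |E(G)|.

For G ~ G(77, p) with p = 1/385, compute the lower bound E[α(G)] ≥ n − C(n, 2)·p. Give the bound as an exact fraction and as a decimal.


E[|E(G)|] = C(77, 2)·p = 2926 · (1/385) = 38/5.
E[α(G)] ≥ n − E[|E(G)|] = 77 − 38/5 = 347/5.
Numerically: ≈ 69.400000.
(This is only a lower bound; the true E[α(G)] may be larger.)

E[α(G)] ≥ 347/5 ≈ 69.400000.


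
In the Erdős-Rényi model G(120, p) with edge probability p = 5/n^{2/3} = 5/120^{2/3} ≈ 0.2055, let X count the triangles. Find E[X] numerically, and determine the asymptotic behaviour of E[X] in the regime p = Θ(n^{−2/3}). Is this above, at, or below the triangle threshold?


Number of potential triangles: C(120, 3) = 280840.
Each occurs with probability p³ ≈ (0.2055)³ ≈ 8.680556e-03.
By linearity: E[X] = C(120, 3)·p³ ≈ 280840 · 8.680556e-03 ≈ 2437.8472.
Since α = 2/3 < 1, p = c/n^{2/3} ≫ 1/n is above the triangle threshold p ~ 1/n. Asymptotically E[X] ~ (c³/6)·n^{3(1−α)} = (5³/6)·n^{1} → ∞; triangles are abundant w.h.p.

E[X] ≈ 2437.8472; in regime p = Θ(1/n^{2/3}) E[X] diverges (above the triangle threshold p ~ 1/n).


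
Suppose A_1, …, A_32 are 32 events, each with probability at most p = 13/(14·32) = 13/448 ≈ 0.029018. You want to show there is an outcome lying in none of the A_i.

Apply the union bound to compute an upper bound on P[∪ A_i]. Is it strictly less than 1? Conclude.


Union bound: P[∪_{i=1}^{32} A_i] ≤ Σ_i P[A_i] ≤ 32·p = 32·(13/448) = 13/14.
Numerically: 13/14 ≈ 0.928571.
Is 13/14 < 1? YES.
Since P[∪ A_i] ≤ 13/14 < 1, the complement has P[∩ A_i^c] ≥ 1 − 13/14 = 1/14 > 0, so some outcome avoids every A_i.

32·p = 13/14 ≈ 0.928571; existence CERTIFIED by the union bound.


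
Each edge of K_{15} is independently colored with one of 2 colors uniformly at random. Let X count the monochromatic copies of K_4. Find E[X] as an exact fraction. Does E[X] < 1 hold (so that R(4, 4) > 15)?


E[X] = C(15, 4) · 2^{1 − 6} = 1365 · 2^{−5} = 1365/32.
As a reduced fraction: E[X] = 1365/32 ≈ 42.656250.
Is E[X] < 1? NO.
Since E[X] ≥ 1, the first-moment bound is inconclusive at n = 15; it does NOT by itself certify R(4, 4) > 15.

E[X] = 1365/32 ≈ 42.656250; E[X] ≥ 1; first-moment method inconclusive here.


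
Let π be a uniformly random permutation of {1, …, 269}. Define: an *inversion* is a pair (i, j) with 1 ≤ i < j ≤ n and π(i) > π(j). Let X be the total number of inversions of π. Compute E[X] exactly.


Write X = Σ X_I over the C(269, 2) = 36046 pairs i < j, with X_I the indicator of one inversion.
There are 36046 indicators.
For each fixed pair i < j, the values π(i) and π(j) are two distinct elements of {1, …, 269} in uniformly random order; by symmetry P[π(i) > π(j)] = 1/2.
By linearity: E[X] = 36046 · (1/2) = C(269, 2) · (1/2) = 36046/2 = 18023 ≈ 18023.000.

E[X] = 18023 = 18023.000.


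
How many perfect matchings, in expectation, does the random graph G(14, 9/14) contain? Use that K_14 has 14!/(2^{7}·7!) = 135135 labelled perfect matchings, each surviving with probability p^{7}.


K_14 has 14!/(2^{7}·7!) = 135135 labelled perfect matchings.
For each such perfect matching H, let X_H = 1 if all 7 edges of H are present in G. Then P[X_H = 1] = p^{7} = (9/14)^{7} = 4782969/105413504.
By linearity: E[X] = Σ_H E[X_H] = 135135 · p^{7} = 135135 · 4782969/105413504 = 92335216545/15059072.
Numerically: E[X] ≈ 6132.

E[X] = 135135 · (9/14)^{7} = 92335216545/15059072 ≈ 6132.


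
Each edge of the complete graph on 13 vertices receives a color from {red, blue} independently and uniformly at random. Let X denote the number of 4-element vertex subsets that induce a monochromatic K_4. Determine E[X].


Let X = Σ_S X_S over the C(13, 4) = 715 subsets S of size 4, where X_S = 1 if the K_4 on S is monochromatic.
For a fixed S, the K_4 on S has C(4, 2) = 6 edges. P[all 6 edges red] = (1/2)^6, and likewise for blue, so P[monochromatic] = 2·(1/2)^6 = 2^{1 − 6} = 1/32.
Summing: E[X] = C(13, 4) · 2^{1 − 6} = 715 · 1/32 = 715/32.
Numerically: E[X] ≈ 22.34375.

E[X] = C(13,4)·2^(1−C(4,2)) = 715/32 ≈ 22.34375.


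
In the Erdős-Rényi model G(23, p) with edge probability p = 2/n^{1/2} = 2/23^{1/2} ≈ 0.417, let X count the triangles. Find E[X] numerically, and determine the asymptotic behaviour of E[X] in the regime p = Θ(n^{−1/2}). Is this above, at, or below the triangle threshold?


Number of potential triangles: C(23, 3) = 1771.
Each occurs with probability p³ ≈ (0.417)³ ≈ 7.252675e-02.
By linearity: E[X] = C(23, 3)·p³ ≈ 1771 · 7.252675e-02 ≈ 128.4449.
Since α = 1/2 < 1, p = c/n^{1/2} ≫ 1/n is above the triangle threshold p ~ 1/n. Asymptotically E[X] ~ (c³/6)·n^{3(1−α)} = (2³/6)·n^{1.5} → ∞; triangles are abundant w.h.p.

E[X] ≈ 128.4449; in regime p = Θ(1/n^{1/2}) E[X] diverges (above the triangle threshold p ~ 1/n).


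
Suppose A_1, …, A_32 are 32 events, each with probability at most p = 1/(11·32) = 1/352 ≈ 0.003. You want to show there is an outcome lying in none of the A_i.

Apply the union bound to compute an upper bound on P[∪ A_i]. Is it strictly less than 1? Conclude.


Union bound: P[∪_{i=1}^{32} A_i] ≤ Σ_i P[A_i] ≤ 32·p = 32·(1/352) = 1/11.
Numerically: 1/11 ≈ 0.091.
Is 1/11 < 1? YES.
Since P[∪ A_i] ≤ 1/11 < 1, the complement has P[∩ A_i^c] ≥ 1 − 1/11 = 10/11 > 0, so some outcome avoids every A_i.

32·p = 1/11 ≈ 0.091; existence CERTIFIED by the union bound.


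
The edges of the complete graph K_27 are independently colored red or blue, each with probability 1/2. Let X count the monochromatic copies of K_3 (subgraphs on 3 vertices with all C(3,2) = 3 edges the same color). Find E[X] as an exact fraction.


Let X = Σ_S X_S over the C(27, 3) = 2925 subsets S of size 3, where X_S = 1 if the K_3 on S is monochromatic.
For a fixed S, the K_3 on S has C(3, 2) = 3 edges. P[all 3 edges red] = (1/2)^3, and likewise for blue, so P[monochromatic] = 2·(1/2)^3 = 2^{1 − 3} = 1/4.
Summing: E[X] = C(27, 3) · 2^{1 − 3} = 2925 · 1/4 = 2925/4.
Numerically: E[X] ≈ 731.250000.

E[X] = C(27,3)·2^(1−C(3,2)) = 2925/4 ≈ 731.250000.


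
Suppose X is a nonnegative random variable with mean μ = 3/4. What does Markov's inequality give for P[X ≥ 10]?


μ = E[X] = 3/4, a = 10.
Markov: P[X ≥ 10] ≤ μ/a = (3/4)/10 = 3/40.
Numerically: ≈ 0.0750.
(Since a = 10 > μ = 0.7500, the bound 3/40 is < 1 and informative.)

P[X ≥ 10] ≤ 3/40 ≈ 0.0750.


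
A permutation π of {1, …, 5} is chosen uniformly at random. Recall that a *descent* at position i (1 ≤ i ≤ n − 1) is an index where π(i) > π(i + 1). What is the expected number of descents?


Write X = Σ X_I over i = 1, …, 4, with X_I the indicator of one descent.
There are 4 indicators.
For each fixed i, the pair (π(i), π(i+1)) is a uniformly random ordered pair of distinct values from {1, …, 5}; by symmetry P[π(i) > π(i+1)] = 1/2.
By linearity: E[X] = 4 · (1/2) = (5 − 1) · (1/2) = 2 ≈ 2.000.

E[X] = 2 = 2.000.


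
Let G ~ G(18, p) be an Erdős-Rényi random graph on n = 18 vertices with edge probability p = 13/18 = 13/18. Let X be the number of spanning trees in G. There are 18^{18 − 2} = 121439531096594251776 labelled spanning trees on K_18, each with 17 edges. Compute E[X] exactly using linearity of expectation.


K_18 has 18^{18 − 2} = 121439531096594251776 labelled spanning trees.
For each such spanning tree H, let X_H = 1 if all 17 edges of H are present in G. Then P[X_H = 1] = p^{17} = (13/18)^{17} = 8650415919381337933/2185911559738696531968.
Summing the indicators: E[X] = Σ_H E[X_H] = 121439531096594251776 · p^{17} = 121439531096594251776 · 8650415919381337933/2185911559738696531968 = 8650415919381337933/18.
Numerically: E[X] ≈ 4.80579e+17.

E[X] = 121439531096594251776 · (13/18)^{17} = 8650415919381337933/18 ≈ 4.80579e+17.


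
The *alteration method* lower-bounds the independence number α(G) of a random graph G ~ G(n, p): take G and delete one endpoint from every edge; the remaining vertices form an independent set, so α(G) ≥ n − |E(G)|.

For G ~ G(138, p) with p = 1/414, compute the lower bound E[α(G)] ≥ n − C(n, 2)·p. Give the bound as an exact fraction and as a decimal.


E[|E(G)|] = C(138, 2)·p = 9453 · (1/414) = 137/6.
E[α(G)] ≥ n − E[|E(G)|] = 138 − 137/6 = 691/6.
Numerically: ≈ 115.16667.
(This is only a lower bound; the true E[α(G)] may be larger.)

E[α(G)] ≥ 691/6 ≈ 115.16667.


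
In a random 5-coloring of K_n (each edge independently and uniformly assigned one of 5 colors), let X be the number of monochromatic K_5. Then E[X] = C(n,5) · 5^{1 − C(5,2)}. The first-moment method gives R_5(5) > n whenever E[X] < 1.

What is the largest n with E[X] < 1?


We need C(n, 5) · 5^{1 − 10} < 1, i.e. C(n, 5) < 5^{10 − 1} = 1953125.
Check values of n near the boundary:
  n = 46: C(46, 5) = 1370754; 1370754 < 1953125? YES
  n = 47: C(47, 5) = 1533939; 1533939 < 1953125? YES
  n = 48: C(48, 5) = 1712304; 1712304 < 1953125? YES
  n = 49: C(49, 5) = 1906884; 1906884 < 1953125? YES
  n = 50: C(50, 5) = 2118760; 2118760 < 1953125? NO
  n = 51: C(51, 5) = 2349060; 2349060 < 1953125? NO
The largest n with C(n, 5) < 1953125 is n = 49 (where E[X] = 1906884/1953125 ≈ 0.976). Hence R_5(5) > 49, i.e. R_5(5) ≥ 50.

Largest n = 49; hence R_5(5) > 49.


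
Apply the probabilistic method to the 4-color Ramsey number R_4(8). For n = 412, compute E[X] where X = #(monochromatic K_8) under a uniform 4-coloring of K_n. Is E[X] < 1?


E[X] = C(412, 8) · 4^{1 − 28} = 19229204065337145 · 4^{−27} = 19229204065337145/18014398509481984.
As a reduced fraction: E[X] = 19229204065337145/18014398509481984 ≈ 1.0674.
Is E[X] < 1? NO.
Since E[X] ≥ 1, the first-moment bound is inconclusive at n = 412; it does NOT by itself certify R_4(8) > 412.

E[X] = 19229204065337145/18014398509481984 ≈ 1.0674; E[X] ≥ 1; first-moment method inconclusive here.


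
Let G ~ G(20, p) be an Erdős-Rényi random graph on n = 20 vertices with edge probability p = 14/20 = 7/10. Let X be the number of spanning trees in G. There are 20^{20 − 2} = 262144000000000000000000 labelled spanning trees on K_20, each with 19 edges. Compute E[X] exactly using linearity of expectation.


K_20 has 20^{20 − 2} = 262144000000000000000000 labelled spanning trees.
For each such spanning tree H, let X_H = 1 if all 19 edges of H are present in G. Then P[X_H = 1] = p^{19} = (7/10)^{19} = 11398895185373143/10000000000000000000.
By linearity of expectation: E[X] = Σ_H E[X_H] = 262144000000000000000000 · p^{19} = 262144000000000000000000 · 11398895185373143/10000000000000000000 = 1494075989737228599296/5.
Numerically: E[X] ≈ 2.98815e+20.

E[X] = 262144000000000000000000 · (7/10)^{19} = 1494075989737228599296/5 ≈ 2.98815e+20.


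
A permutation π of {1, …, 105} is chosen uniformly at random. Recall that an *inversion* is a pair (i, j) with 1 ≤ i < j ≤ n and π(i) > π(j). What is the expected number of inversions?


Write X = Σ X_I over the C(105, 2) = 5460 pairs i < j, with X_I the indicator of one inversion.
There are 5460 indicators.
For each fixed pair i < j, the values π(i) and π(j) are two distinct elements of {1, …, 105} in uniformly random order; by symmetry P[π(i) > π(j)] = 1/2.
By linearity: E[X] = 5460 · (1/2) = C(105, 2) · (1/2) = 5460/2 = 2730 ≈ 2730.000000.

E[X] = 2730 = 2730.000000.


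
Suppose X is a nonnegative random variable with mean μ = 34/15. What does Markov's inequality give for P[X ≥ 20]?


μ = E[X] = 34/15, a = 20.
Markov: P[X ≥ 20] ≤ μ/a = (34/15)/20 = 17/150.
Numerically: ≈ 0.1133.
(Since a = 20 > μ = 2.2667, the bound 17/150 is < 1 and informative.)

P[X ≥ 20] ≤ 17/150 ≈ 0.1133.


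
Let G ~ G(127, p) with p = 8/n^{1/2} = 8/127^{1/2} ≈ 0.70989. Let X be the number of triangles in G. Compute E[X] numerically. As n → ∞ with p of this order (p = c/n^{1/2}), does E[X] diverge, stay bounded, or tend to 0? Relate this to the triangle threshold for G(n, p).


Number of potential triangles: C(127, 3) = 333375.
Each occurs with probability p³ ≈ (0.70989)³ ≈ 3.5773743e-01.
By linearity: E[X] = C(127, 3)·p³ ≈ 333375 · 3.5773743e-01 ≈ 119260.71487.
Since α = 1/2 < 1, p = c/n^{1/2} ≫ 1/n is above the triangle threshold p ~ 1/n. Asymptotically E[X] ~ (c³/6)·n^{3(1−α)} = (8³/6)·n^{1.5} → ∞; triangles are abundant w.h.p.

E[X] ≈ 119260.71487; in regime p = Θ(1/n^{1/2}) E[X] diverges (above the triangle threshold p ~ 1/n).


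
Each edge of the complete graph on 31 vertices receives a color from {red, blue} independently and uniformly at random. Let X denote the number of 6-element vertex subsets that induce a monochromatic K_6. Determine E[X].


Let X = Σ_S X_S over the C(31, 6) = 736281 subsets S of size 6, where X_S = 1 if the K_6 on S is monochromatic.
For a fixed S, the K_6 on S has C(6, 2) = 15 edges. P[all 15 edges red] = (1/2)^15, and likewise for blue, so P[monochromatic] = 2·(1/2)^15 = 2^{1 − 15} = 1/16384.
By linearity: E[X] = C(31, 6) · 2^{1 − 15} = 736281 · 1/16384 = 736281/16384.
Numerically: E[X] ≈ 44.93903.

E[X] = C(31,6)·2^(1−C(6,2)) = 736281/16384 ≈ 44.93903.


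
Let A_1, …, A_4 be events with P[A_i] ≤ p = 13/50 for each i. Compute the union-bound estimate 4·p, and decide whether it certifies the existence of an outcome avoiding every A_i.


Union bound: P[∪_{i=1}^{4} A_i] ≤ Σ_i P[A_i] ≤ 4·p = 4·(13/50) = 26/25.
Numerically: 26/25 ≈ 1.040000.
Is 26/25 < 1? NO.
Since the bound 26/25 is ≥ 1, the union bound is uninformative here; it does NOT by itself certify existence.

4·p = 26/25 ≈ 1.040000; existence NOT certified by the union bound.


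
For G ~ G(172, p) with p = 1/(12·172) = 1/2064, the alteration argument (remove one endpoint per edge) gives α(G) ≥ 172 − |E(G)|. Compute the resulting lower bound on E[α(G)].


E[|E(G)|] = C(172, 2)·p = 14706 · (1/2064) = 57/8.
E[α(G)] ≥ n − E[|E(G)|] = 172 − 57/8 = 1319/8.
Numerically: ≈ 164.875.
(This is only a lower bound; the true E[α(G)] may be larger.)

E[α(G)] ≥ 1319/8 ≈ 164.875.


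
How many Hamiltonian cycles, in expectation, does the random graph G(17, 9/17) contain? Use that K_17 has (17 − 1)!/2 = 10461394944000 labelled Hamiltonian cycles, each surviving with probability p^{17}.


K_17 has (17 − 1)!/2 = 10461394944000 labelled Hamiltonian cycles.
For each such Hamiltonian cycle H, let X_H = 1 if all 17 edges of H are present in G. Then P[X_H = 1] = p^{17} = (9/17)^{17} = 16677181699666569/827240261886336764177.
By linearity of expectation: E[X] = Σ_H E[X_H] = 10461394944000 · p^{17} = 10461394944000 · 16677181699666569/827240261886336764177 = 174466584313061171422427136000/827240261886336764177.
Numerically: E[X] ≈ 2.109e+08.

E[X] = 10461394944000 · (9/17)^{17} = 174466584313061171422427136000/827240261886336764177 ≈ 2.109e+08.


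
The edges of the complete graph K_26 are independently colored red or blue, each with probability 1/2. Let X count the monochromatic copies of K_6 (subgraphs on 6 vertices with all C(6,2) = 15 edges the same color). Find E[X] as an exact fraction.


Let X = Σ_S X_S over the C(26, 6) = 230230 subsets S of size 6, where X_S = 1 if the K_6 on S is monochromatic.
For a fixed S, the K_6 on S has C(6, 2) = 15 edges. P[all 15 edges red] = (1/2)^15, and likewise for blue, so P[monochromatic] = 2·(1/2)^15 = 2^{1 − 15} = 1/16384.
Summing: E[X] = C(26, 6) · 2^{1 − 15} = 230230 · 1/16384 = 115115/8192.
Numerically: E[X] ≈ 14.0521.

E[X] = C(26,6)·2^(1−C(6,2)) = 115115/8192 ≈ 14.0521.


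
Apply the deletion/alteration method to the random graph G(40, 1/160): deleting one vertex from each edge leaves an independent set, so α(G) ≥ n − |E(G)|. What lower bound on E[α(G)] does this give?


E[|E(G)|] = C(40, 2)·p = 780 · (1/160) = 39/8.
E[α(G)] ≥ n − E[|E(G)|] = 40 − 39/8 = 281/8.
Numerically: ≈ 35.12500.
(This is only a lower bound; the true E[α(G)] may be larger.)

E[α(G)] ≥ 281/8 ≈ 35.12500.


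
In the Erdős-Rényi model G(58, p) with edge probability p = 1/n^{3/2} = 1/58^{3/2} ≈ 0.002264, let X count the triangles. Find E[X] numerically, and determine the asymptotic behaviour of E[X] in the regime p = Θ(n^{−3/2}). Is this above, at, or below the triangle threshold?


Number of potential triangles: C(58, 3) = 30856.
Each occurs with probability p³ ≈ (0.002264)³ ≈ 1.160310e-08.
By linearity: E[X] = C(58, 3)·p³ ≈ 30856 · 1.160310e-08 ≈ 0.0004.
Since α = 3/2 > 1, p = c/n^{3/2} = o(1/n) is below the triangle threshold p ~ 1/n. Asymptotically E[X] ~ (c³/6)·n^{3(1−α)} = (1³/6)·n^{-1.5} → 0, so by Markov's inequality G has no triangles w.h.p.

E[X] ≈ 0.0004; in regime p = Θ(1/n^{3/2}) E[X] tends to 0 (below the triangle threshold p ~ 1/n).


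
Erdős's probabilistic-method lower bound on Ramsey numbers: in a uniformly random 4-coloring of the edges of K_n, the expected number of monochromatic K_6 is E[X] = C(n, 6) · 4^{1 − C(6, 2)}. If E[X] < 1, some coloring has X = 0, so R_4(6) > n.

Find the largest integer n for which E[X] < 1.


We need C(n, 6) · 4^{1 − 15} < 1, i.e. C(n, 6) < 4^{15 − 1} = 268435456.
Check values of n near the boundary:
  n = 75: C(75, 6) = 201359550; 201359550 < 268435456? YES
  n = 76: C(76, 6) = 218618940; 218618940 < 268435456? YES
  n = 77: C(77, 6) = 237093780; 237093780 < 268435456? YES
  n = 78: C(78, 6) = 256851595; 256851595 < 268435456? YES
  n = 79: C(79, 6) = 277962685; 277962685 < 268435456? NO
  n = 80: C(80, 6) = 300500200; 300500200 < 268435456? NO
The largest n with C(n, 6) < 268435456 is n = 78 (where E[X] = 256851595/268435456 ≈ 0.957). Hence R_4(6) > 78, i.e. R_4(6) ≥ 79.

Largest n = 78; hence R_4(6) > 78.


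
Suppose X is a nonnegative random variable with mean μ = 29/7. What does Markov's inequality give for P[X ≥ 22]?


μ = E[X] = 29/7, a = 22.
Markov: P[X ≥ 22] ≤ μ/a = (29/7)/22 = 29/154.
Numerically: ≈ 0.1883.
(Since a = 22 > μ = 4.1429, the bound 29/154 is < 1 and informative.)

P[X ≥ 22] ≤ 29/154 ≈ 0.1883.


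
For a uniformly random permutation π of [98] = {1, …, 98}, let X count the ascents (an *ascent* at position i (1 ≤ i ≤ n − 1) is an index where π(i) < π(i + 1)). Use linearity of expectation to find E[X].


Write X = Σ X_I over i = 1, …, 97, with X_I the indicator of one ascent.
There are 97 indicators.
For each fixed i, the pair (π(i), π(i+1)) is a uniformly random ordered pair of distinct values from {1, …, 98}; by symmetry P[π(i) < π(i+1)] = 1/2.
By linearity: E[X] = 97 · (1/2) = (98 − 1) · (1/2) = 97/2 ≈ 48.500.

E[X] = 97/2 = 48.500.


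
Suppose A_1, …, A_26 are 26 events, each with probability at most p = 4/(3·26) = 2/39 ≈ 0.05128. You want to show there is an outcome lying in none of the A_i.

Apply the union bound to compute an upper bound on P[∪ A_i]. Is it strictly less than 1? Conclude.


Union bound: P[∪_{i=1}^{26} A_i] ≤ Σ_i P[A_i] ≤ 26·p = 26·(2/39) = 4/3.
Numerically: 4/3 ≈ 1.33333.
Is 4/3 < 1? NO.
Since the bound 4/3 is ≥ 1, the union bound is uninformative here; it does NOT by itself certify existence.

26·p = 4/3 ≈ 1.33333; existence NOT certified by the union bound.


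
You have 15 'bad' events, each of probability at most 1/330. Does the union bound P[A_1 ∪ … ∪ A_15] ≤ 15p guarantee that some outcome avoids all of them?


Union bound: P[∪_{i=1}^{15} A_i] ≤ Σ_i P[A_i] ≤ 15·p = 15·(1/330) = 1/22.
Numerically: 1/22 ≈ 0.04545.
Is 1/22 < 1? YES.
Since P[∪ A_i] ≤ 1/22 < 1, the complement has P[∩ A_i^c] ≥ 1 − 1/22 = 21/22 > 0, so some outcome avoids every A_i.

15·p = 1/22 ≈ 0.04545; existence CERTIFIED by the union bound.


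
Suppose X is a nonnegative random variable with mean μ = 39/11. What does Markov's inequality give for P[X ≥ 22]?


μ = E[X] = 39/11, a = 22.
Markov: P[X ≥ 22] ≤ μ/a = (39/11)/22 = 39/242.
Numerically: ≈ 0.161157.
(Since a = 22 > μ = 3.545455, the bound 39/242 is < 1 and informative.)

P[X ≥ 22] ≤ 39/242 ≈ 0.161157.


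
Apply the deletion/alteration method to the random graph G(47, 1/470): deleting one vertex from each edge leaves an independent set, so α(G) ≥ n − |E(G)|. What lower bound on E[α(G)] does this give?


E[|E(G)|] = C(47, 2)·p = 1081 · (1/470) = 23/10.
E[α(G)] ≥ n − E[|E(G)|] = 47 − 23/10 = 447/10.
Numerically: ≈ 44.700.
(This is only a lower bound; the true E[α(G)] may be larger.)

E[α(G)] ≥ 447/10 ≈ 44.700.


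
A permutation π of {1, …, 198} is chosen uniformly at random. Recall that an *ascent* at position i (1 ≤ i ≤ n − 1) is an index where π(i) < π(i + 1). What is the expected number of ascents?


Write X = Σ X_I over i = 1, …, 197, with X_I the indicator of one ascent.
There are 197 indicators.
For each fixed i, the pair (π(i), π(i+1)) is a uniformly random ordered pair of distinct values from {1, …, 198}; by symmetry P[π(i) < π(i+1)] = 1/2.
By linearity: E[X] = 197 · (1/2) = (198 − 1) · (1/2) = 197/2 ≈ 98.500.

E[X] = 197/2 = 98.500.


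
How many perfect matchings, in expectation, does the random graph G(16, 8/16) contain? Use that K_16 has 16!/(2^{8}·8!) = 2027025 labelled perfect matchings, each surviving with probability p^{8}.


K_16 has 16!/(2^{8}·8!) = 2027025 labelled perfect matchings.
For each such perfect matching H, let X_H = 1 if all 8 edges of H are present in G. Then P[X_H = 1] = p^{8} = (1/2)^{8} = 1/256.
By linearity of expectation: E[X] = Σ_H E[X_H] = 2027025 · p^{8} = 2027025 · 1/256 = 2027025/256.
Numerically: E[X] ≈ 7918.1.

E[X] = 2027025 · (1/2)^{8} = 2027025/256 ≈ 7918.1.


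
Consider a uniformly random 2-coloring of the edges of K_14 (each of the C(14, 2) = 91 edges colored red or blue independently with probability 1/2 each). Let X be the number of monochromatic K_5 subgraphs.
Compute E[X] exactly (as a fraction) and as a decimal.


Let X = Σ_S X_S over the C(14, 5) = 2002 subsets S of size 5, where X_S = 1 if the K_5 on S is monochromatic.
For a fixed S, the K_5 on S has C(5, 2) = 10 edges. P[all 10 edges red] = (1/2)^10, and likewise for blue, so P[monochromatic] = 2·(1/2)^10 = 2^{1 − 10} = 1/512.
Summing: E[X] = C(14, 5) · 2^{1 − 10} = 2002 · 1/512 = 1001/256.
Numerically: E[X] ≈ 3.910156.

E[X] = C(14,5)·2^(1−C(5,2)) = 1001/256 ≈ 3.910156.


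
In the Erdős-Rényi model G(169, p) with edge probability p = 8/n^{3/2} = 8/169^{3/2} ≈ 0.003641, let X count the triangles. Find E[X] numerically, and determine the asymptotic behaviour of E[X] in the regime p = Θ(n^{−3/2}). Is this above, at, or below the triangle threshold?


Number of potential triangles: C(169, 3) = 790244.
Each occurs with probability p³ ≈ (0.003641)³ ≈ 4.828139e-08.
By linearity: E[X] = C(169, 3)·p³ ≈ 790244 · 4.828139e-08 ≈ 0.0382.
Since α = 3/2 > 1, p = c/n^{3/2} = o(1/n) is below the triangle threshold p ~ 1/n. Asymptotically E[X] ~ (c³/6)·n^{3(1−α)} = (8³/6)·n^{-1.5} → 0, so by Markov's inequality G has no triangles w.h.p.

E[X] ≈ 0.0382; in regime p = Θ(1/n^{3/2}) E[X] tends to 0 (below the triangle threshold p ~ 1/n).


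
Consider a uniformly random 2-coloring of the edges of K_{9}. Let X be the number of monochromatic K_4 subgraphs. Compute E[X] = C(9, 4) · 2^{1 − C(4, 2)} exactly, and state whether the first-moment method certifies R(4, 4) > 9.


E[X] = C(9, 4) · 2^{1 − 6} = 126 · 2^{−5} = 126/32.
As a reduced fraction: E[X] = 63/16 ≈ 3.938.
Is E[X] < 1? NO.
Since E[X] ≥ 1, the first-moment bound is inconclusive at n = 9; it does NOT by itself certify R(4, 4) > 9.

E[X] = 63/16 ≈ 3.938; E[X] ≥ 1; first-moment method inconclusive here.


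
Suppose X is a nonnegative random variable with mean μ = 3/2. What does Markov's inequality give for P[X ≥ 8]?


μ = E[X] = 3/2, a = 8.
Markov: P[X ≥ 8] ≤ μ/a = (3/2)/8 = 3/16.
Numerically: ≈ 0.18750.
(Since a = 8 > μ = 1.50000, the bound 3/16 is < 1 and informative.)

P[X ≥ 8] ≤ 3/16 ≈ 0.18750.


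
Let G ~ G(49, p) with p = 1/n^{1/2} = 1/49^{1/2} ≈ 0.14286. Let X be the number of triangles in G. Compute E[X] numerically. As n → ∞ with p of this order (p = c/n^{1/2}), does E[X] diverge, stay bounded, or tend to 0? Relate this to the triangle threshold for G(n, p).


Number of potential triangles: C(49, 3) = 18424.
Each occurs with probability p³ ≈ (0.14286)³ ≈ 2.9154519e-03.
By linearity: E[X] = C(49, 3)·p³ ≈ 18424 · 2.9154519e-03 ≈ 53.71429.
Since α = 1/2 < 1, p = c/n^{1/2} ≫ 1/n is above the triangle threshold p ~ 1/n. Asymptotically E[X] ~ (c³/6)·n^{3(1−α)} = (1³/6)·n^{1.5} → ∞; triangles are abundant w.h.p.

E[X] ≈ 53.71429; in regime p = Θ(1/n^{1/2}) E[X] diverges (above the triangle threshold p ~ 1/n).


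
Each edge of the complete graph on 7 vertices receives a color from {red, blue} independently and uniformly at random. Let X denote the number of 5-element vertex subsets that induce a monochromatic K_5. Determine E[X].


Let X = Σ_S X_S over the C(7, 5) = 21 subsets S of size 5, where X_S = 1 if the K_5 on S is monochromatic.
For a fixed S, the K_5 on S has C(5, 2) = 10 edges. P[all 10 edges red] = (1/2)^10, and likewise for blue, so P[monochromatic] = 2·(1/2)^10 = 2^{1 − 10} = 1/512.
Summing: E[X] = C(7, 5) · 2^{1 − 10} = 21 · 1/512 = 21/512.
Numerically: E[X] ≈ 0.0410.

E[X] = C(7,5)·2^(1−C(5,2)) = 21/512 ≈ 0.0410.
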